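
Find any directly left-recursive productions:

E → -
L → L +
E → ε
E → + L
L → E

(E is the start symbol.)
Yes, L is left-recursive

Direct left recursion occurs when N → N α for some non-terminal N (the right-hand side begins with the left-hand side itself).

E → -: starts with '-'
L → L +: LEFT RECURSIVE (starts with L)
E → ε: starts with ε
E → + L: starts with '+'
L → E: starts with E

The grammar has direct left recursion on: L.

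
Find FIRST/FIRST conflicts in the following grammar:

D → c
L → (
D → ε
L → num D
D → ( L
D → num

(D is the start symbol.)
Productions for D:
  D → c: FIRST = { 'c' }
  D → ε: FIRST = { ε }
  D → ( L: FIRST = { '(' }
  D → num: FIRST = { 'num' }
Productions for L:
  L → (: FIRST = { '(' }
  L → num D: FIRST = { 'num' }

All alternatives of each non-terminal have pairwise disjoint FIRST sets.

Answer: No FIRST/FIRST conflicts.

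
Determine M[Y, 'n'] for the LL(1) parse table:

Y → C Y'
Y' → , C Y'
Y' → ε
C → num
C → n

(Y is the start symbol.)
Y → C Y'

To find M[Y, 'n'], we find productions for Y where 'n' is in the predict set (PREDICT(N → α) = (FIRST(α) \ {ε}) ∪ (FOLLOW(N) if α ⇒* ε)).

Relevant sets:
  FIRST(C) = { 'n', 'num' }

Y → C Y': PREDICT = { 'n', 'num' }
  'n' is in predict set, so this production goes in M[Y, 'n']

M[Y, 'n'] = Y → C Y'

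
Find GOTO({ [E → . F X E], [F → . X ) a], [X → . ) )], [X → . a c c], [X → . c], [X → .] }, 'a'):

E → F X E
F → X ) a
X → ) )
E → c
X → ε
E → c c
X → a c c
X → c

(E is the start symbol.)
GOTO(I, 'a') = CLOSURE({ [A → αX.β] : [A → α.Xβ] ∈ I, X = 'a' })

Items with dot before 'a', with the dot advanced:
  [X → . a c c] → [X → a . c c]
Closure adds nothing (no advanced item has the dot before a non-terminal).

GOTO = { [X → a . c c] }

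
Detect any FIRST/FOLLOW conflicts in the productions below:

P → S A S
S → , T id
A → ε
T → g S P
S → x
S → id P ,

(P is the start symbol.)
No FIRST/FOLLOW conflicts.

A FIRST/FOLLOW conflict occurs when a non-terminal N has a nullable alternative N → β (β ⇒* ε) and another alternative N → α with FIRST(α) ∩ FOLLOW(N) ≠ ∅: on such a lookahead the parser cannot decide between expanding α and letting N vanish via β.

Nullable non-terminals: A.
A has a nullable alternative but only one production, so nothing to check.

P, S, T have no nullable alternative, so no FIRST/FOLLOW check is needed there.

No FIRST/FOLLOW conflicts found.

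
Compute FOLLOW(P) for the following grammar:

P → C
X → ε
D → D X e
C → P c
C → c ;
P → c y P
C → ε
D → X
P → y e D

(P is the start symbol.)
To compute FOLLOW(P), find every occurrence of P on a right-hand side N → α P β: add FIRST(β) \ {ε}, and if β is empty or nullable also add FOLLOW(N). Iterate to a fixed point.

P is the start symbol, so $ ∈ FOLLOW(P).
In C → P c: P is followed by c, add FIRST(c) \ {ε} = { 'c' }
In P → c y P: P is at the end; this adds FOLLOW(P) to itself — nothing new

Taking the union: FOLLOW(P) = { $, 'c' }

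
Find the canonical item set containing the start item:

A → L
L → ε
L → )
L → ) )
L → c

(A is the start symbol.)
{ [A → . L], [A' → . A], [L → . ) )], [L → . )], [L → . c], [L → .] }

First, augment the grammar with A' → A
I₀ = CLOSURE({ [A' → . A] }):
  [A' → . A] has the dot before A: add [A → . L]
  [A → . L] has the dot before L: add [L → .], [L → . )], [L → . ) )], [L → . c]
No further items can be added.

I₀ = { [A → . L], [A' → . A], [L → . ) )], [L → . )], [L → . c], [L → .] }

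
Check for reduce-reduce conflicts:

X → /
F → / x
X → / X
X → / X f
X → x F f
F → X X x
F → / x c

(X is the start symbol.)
No reduce-reduce conflicts

Augment with X' → X and build the canonical LR(0) collection (I0 = CLOSURE({[X' → . X]}), then GOTO on every symbol after a dot until no new states appear). It has 14 states:
  I0: { [X → . / X f], [X → . / X], [X → . /], [X → . x F f], [X' → . X] }  — shift
  I1: { [X → . / X f], [X → . / X], [X → . /], [X → . x F f], [X → / . X f], [X → / . X], [X → / .] }  — shift, reduce
  I2: { [X' → X .] }  — accept
  I3: { [F → . / x c], [F → . / x], [F → . X X x], [X → . / X f], [X → . / X], [X → . /], [X → . x F f], [X → x . F f] }  — shift
  I4: { [F → / . x c], [F → / . x], [X → . / X f], [X → . / X], [X → . /], [X → . x F f], [X → / . X f], [X → / . X], [X → / .] }  — shift, reduce
  I5: { [X → x F . f] }  — shift
  I6: { [F → X . X x], [X → . / X f], [X → . / X], [X → . /], [X → . x F f] }  — shift
  I7: { [F → X X . x] }  — shift
  I8: { [F → X X x .] }  — reduce
  I9: { [X → x F f .] }  — reduce
  I10: { [X → / X . f], [X → / X .] }  — shift, reduce
  I11: { [F → . / x c], [F → . / x], [F → . X X x], [F → / x . c], [F → / x .], [X → . / X f], [X → . / X], [X → . /], [X → . x F f], [X → x . F f] }  — shift, reduce
  I12: { [F → / x c .] }  — reduce
  I13: { [X → / X f .] }  — reduce

No state contains more than one complete item.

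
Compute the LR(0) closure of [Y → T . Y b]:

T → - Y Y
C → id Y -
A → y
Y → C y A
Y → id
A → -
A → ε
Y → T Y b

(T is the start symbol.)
Start with: [Y → T . Y b]
  [Y → T . Y b] has the dot before Y: add [Y → . C y A], [Y → . id], [Y → . T Y b]
  [Y → . C y A] has the dot before C: add [C → . id Y -]
  [Y → . T Y b] has the dot before T: add [T → . - Y Y]
No further items can be added.

CLOSURE = { [C → . id Y -], [T → . - Y Y], [Y → . C y A], [Y → . T Y b], [Y → . id], [Y → T . Y b] }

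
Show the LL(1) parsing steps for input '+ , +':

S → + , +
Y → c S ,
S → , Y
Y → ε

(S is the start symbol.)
Stack is shown with the top on the left.

Stack    Input    Action
------------------------
S $      + , + $  output S → + , +
+ , + $  + , + $  match '+'
, + $    , + $    match ','
+ $      + $      match '+'
$        $        accept

The string is accepted.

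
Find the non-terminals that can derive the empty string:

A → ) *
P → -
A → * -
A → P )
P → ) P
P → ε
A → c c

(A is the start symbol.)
A non-terminal is nullable if it can derive ε (the empty string): either it has an ε-production, or it has a production whose right-hand side consists entirely of nullable non-terminals.

ε-productions: P → ε
So P is immediately nullable.
No further non-terminal can be added: every production for the remaining non-terminals contains a terminal or a non-nullable non-terminal.
Nullable = { 'P' }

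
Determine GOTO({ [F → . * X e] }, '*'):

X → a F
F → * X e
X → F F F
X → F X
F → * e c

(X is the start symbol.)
GOTO(I, '*') = CLOSURE({ [A → αX.β] : [A → α.Xβ] ∈ I, X = '*' })

Items with dot before '*', with the dot advanced:
  [F → . * X e] → [F → * . X e]
Closure of the advanced items:
  [F → * . X e] has the dot before X: add [X → . a F], [X → . F F F], [X → . F X]
  [X → . F F F] has the dot before F: add [F → . * X e], [F → . * e c]

GOTO = { [F → * . X e], [F → . * X e], [F → . * e c], [X → . F F F], [X → . F X], [X → . a F] }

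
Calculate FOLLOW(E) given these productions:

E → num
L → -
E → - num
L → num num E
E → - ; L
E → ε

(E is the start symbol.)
To compute FOLLOW(E), find every occurrence of E on a right-hand side N → α E β: add FIRST(β) \ {ε}, and if β is empty or nullable also add FOLLOW(N). Iterate to a fixed point.

E is the start symbol, so $ ∈ FOLLOW(E).
In L → num num E: E is at the end, add FOLLOW(L)

The FOLLOW sets referred to above (computed the same way, to a fixed point):
  FOLLOW(L) = { $ }

Taking the union: FOLLOW(E) = { $ }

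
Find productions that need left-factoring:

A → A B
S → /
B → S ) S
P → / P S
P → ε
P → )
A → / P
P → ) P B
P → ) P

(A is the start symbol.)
Yes, P has productions with common prefix ')'

Left-factoring is needed when two productions for the same non-terminal
share a common prefix on the right-hand side.

Productions for A:
  A → A B
  A → / P
Productions for P:
  P → / P S
  P → ε
  P → )
  P → ) P B
  P → ) P

Found common prefix ')' in productions for P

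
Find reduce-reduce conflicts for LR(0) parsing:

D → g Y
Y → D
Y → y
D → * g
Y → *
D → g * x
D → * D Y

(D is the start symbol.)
Augment with D' → D and build the canonical LR(0) collection (I0 = CLOSURE({[D' → . D]}), then GOTO on every symbol after a dot until no new states appear). It has 13 states:
  I0: { [D → . * D Y], [D → . * g], [D → . g * x], [D → . g Y], [D' → . D] }  — shift
  I1: { [D → * . D Y], [D → * . g], [D → . * D Y], [D → . * g], [D → . g * x], [D → . g Y] }  — shift
  I2: { [D' → D .] }  — accept
  I3: { [D → . * D Y], [D → . * g], [D → . g * x], [D → . g Y], [D → g . * x], [D → g . Y], [Y → . *], [Y → . D], [Y → . y] }  — shift
  I4: { [D → * . D Y], [D → * . g], [D → . * D Y], [D → . * g], [D → . g * x], [D → . g Y], [D → g * . x], [Y → * .] }  — shift, reduce
  I5: { [Y → D .] }  — reduce
  I6: { [D → g Y .] }  — reduce
  I7: { [Y → y .] }  — reduce
  I8: { [D → * D . Y], [D → . * D Y], [D → . * g], [D → . g * x], [D → . g Y], [Y → . *], [Y → . D], [Y → . y] }  — shift
  I9: { [D → * g .], [D → . * D Y], [D → . * g], [D → . g * x], [D → . g Y], [D → g . * x], [D → g . Y], [Y → . *], [Y → . D], [Y → . y] }  — shift, reduce
  I10: { [D → g * x .] }  — reduce
  I11: { [D → * . D Y], [D → * . g], [D → . * D Y], [D → . * g], [D → . g * x], [D → . g Y], [Y → * .] }  — shift, reduce
  I12: { [D → * D Y .] }  — reduce

No state contains more than one complete item.

Answer: No reduce-reduce conflicts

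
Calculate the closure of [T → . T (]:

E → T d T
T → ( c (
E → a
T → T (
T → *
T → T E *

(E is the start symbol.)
Start with: [T → . T (]
  [T → . T (] has the dot before T: add [T → . ( c (], [T → . *], [T → . T E *]
No further items can be added.

CLOSURE = { [T → . ( c (], [T → . *], [T → . T (], [T → . T E *] }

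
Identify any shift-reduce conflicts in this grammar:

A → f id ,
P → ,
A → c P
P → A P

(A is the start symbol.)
A shift-reduce conflict occurs when an LR(0) state has both:
  - a complete (reduce) item [A → α .] (dot at the end), and
  - a shift item [B → β . c γ] (dot before a terminal).

Augment with A' → A and build the canonical LR(0) collection (I0 = CLOSURE({[A' → . A]}), then GOTO on every symbol after a dot until no new states appear). It has 10 states:
  I0: { [A → . c P], [A → . f id ,], [A' → . A] }  — shift
  I1: { [A' → A .] }  — accept
  I2: { [A → . c P], [A → . f id ,], [A → c . P], [P → . ,], [P → . A P] }  — shift
  I3: { [A → f . id ,] }  — shift
  I4: { [A → f id . ,] }  — shift
  I5: { [A → f id , .] }  — reduce
  I6: { [P → , .] }  — reduce
  I7: { [A → . c P], [A → . f id ,], [P → . ,], [P → . A P], [P → A . P] }  — shift
  I8: { [A → c P .] }  — reduce
  I9: { [P → A P .] }  — reduce

No state contains both a complete item and a shift item.

Answer: No shift-reduce conflicts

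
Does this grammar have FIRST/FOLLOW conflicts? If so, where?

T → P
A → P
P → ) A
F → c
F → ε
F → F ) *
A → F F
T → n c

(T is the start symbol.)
A FIRST/FOLLOW conflict occurs when a non-terminal N has a nullable alternative N → β (β ⇒* ε) and another alternative N → α with FIRST(α) ∩ FOLLOW(N) ≠ ∅: on such a lookahead the parser cannot decide between expanding α and letting N vanish via β.

Nullable non-terminals: A, F.
FIRST sets used below: FIRST(P) = { ')' }, FIRST(F) = { ')', 'c', ε }

A: nullable alternative(s) A → F F; FOLLOW(A) = { $ }
  A → P: FIRST \ {ε} = { ')' } — disjoint from FOLLOW(A)
  A → F F: FIRST \ {ε} = { ')', 'c' } — this is the only nullable alternative, skip

F: nullable alternative(s) F → ε; FOLLOW(F) = { $, ')', 'c' }
  F → c: FIRST \ {ε} = { 'c' } — overlaps FOLLOW(F) on { 'c' }: CONFLICT
  F → ε: FIRST \ {ε} = { } — this is the only nullable alternative, skip
  F → F ) *: FIRST \ {ε} = { ')', 'c' } — overlaps FOLLOW(F) on { ')', 'c' }: CONFLICT

P, T have no nullable alternative, so no FIRST/FOLLOW check is needed there.

So the grammar has 2 FIRST/FOLLOW conflicts (marked CONFLICT above).

Answer: Yes. F → c with FOLLOW(F) on { 'c' }; F → F ')' '*' with FOLLOW(F) on { ')', 'c' }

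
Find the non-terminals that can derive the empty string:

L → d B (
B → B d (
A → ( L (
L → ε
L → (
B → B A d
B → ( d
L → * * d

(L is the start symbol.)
{ 'L' }

A non-terminal is nullable if it can derive ε (the empty string): either it has an ε-production, or it has a production whose right-hand side consists entirely of nullable non-terminals.

ε-productions: L → ε
So L is immediately nullable.
No further non-terminal can be added: every production for the remaining non-terminals contains a terminal or a non-nullable non-terminal.
Nullable = { 'L' }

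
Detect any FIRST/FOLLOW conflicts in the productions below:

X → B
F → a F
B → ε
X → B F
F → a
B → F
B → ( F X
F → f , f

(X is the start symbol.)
A FIRST/FOLLOW conflict occurs when a non-terminal N has a nullable alternative N → β (β ⇒* ε) and another alternative N → α with FIRST(α) ∩ FOLLOW(N) ≠ ∅: on such a lookahead the parser cannot decide between expanding α and letting N vanish via β.

Nullable non-terminals: B, X.
FIRST sets used below: FIRST(F) = { 'a', 'f' }, FIRST(B) = { '(', 'a', 'f', ε }

B: nullable alternative(s) B → ε; FOLLOW(B) = { $, 'a', 'f' }
  B → ε: FIRST \ {ε} = { } — this is the only nullable alternative, skip
  B → F: FIRST \ {ε} = { 'a', 'f' } — overlaps FOLLOW(B) on { 'a', 'f' }: CONFLICT
  B → ( F X: FIRST \ {ε} = { '(' } — disjoint from FOLLOW(B)

X: nullable alternative(s) X → B; FOLLOW(X) = { $, 'a', 'f' }
  X → B: FIRST \ {ε} = { '(', 'a', 'f' } — this is the only nullable alternative, skip
  X → B F: FIRST \ {ε} = { '(', 'a', 'f' } — overlaps FOLLOW(X) on { 'a', 'f' }: CONFLICT

F has no nullable alternative, so no FIRST/FOLLOW check is needed there.

So the grammar has 2 FIRST/FOLLOW conflicts (marked CONFLICT above).

Answer: Yes. X → B F with FOLLOW(X) on { 'a', 'f' }; B → F with FOLLOW(B) on { 'a', 'f' }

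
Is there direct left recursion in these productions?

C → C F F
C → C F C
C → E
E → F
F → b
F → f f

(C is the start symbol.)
Yes, C is left-recursive

Direct left recursion occurs when N → N α for some non-terminal N (the right-hand side begins with the left-hand side itself).

C → C F F: LEFT RECURSIVE (starts with C)
C → C F C: LEFT RECURSIVE (starts with C)
C → E: starts with E
E → F: starts with F
F → b: starts with b
F → f f: starts with f

The grammar has direct left recursion on: C.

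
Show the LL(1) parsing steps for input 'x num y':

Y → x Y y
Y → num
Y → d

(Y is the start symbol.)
LL(1) parsing maintains a stack (initially the start symbol over $) and the input. At each step: if the stack top is a terminal, match it against the current input token; if it is a non-terminal N, replace it with the RHS of M[N, lookahead] (the unique production whose predict set contains the lookahead).

Stack is shown with the top on the left.

Stack    Input      Action
--------------------------
Y $      x num y $  output Y → x Y y
x Y y $  x num y $  match 'x'
Y y $    num y $    output Y → num
num y $  num y $    match 'num'
y $      y $        match 'y'
$        $          accept

The string is accepted.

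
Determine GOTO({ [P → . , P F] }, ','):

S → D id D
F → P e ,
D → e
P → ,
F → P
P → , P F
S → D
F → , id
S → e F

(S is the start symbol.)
{ [P → , . P F], [P → . , P F], [P → . ,] }

GOTO(I, ',') = CLOSURE({ [A → αX.β] : [A → α.Xβ] ∈ I, X = ',' })

Items with dot before ',', with the dot advanced:
  [P → . , P F] → [P → , . P F]
Closure of the advanced items:
  [P → , . P F] has the dot before P: add [P → . ,], [P → . , P F]

GOTO = { [P → , . P F], [P → . , P F], [P → . ,] }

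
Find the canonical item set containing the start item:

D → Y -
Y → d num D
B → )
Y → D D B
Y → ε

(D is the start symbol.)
First, augment the grammar with D' → D
I₀ = CLOSURE({ [D' → . D] }):
  [D' → . D] has the dot before D: add [D → . Y -]
  [D → . Y -] has the dot before Y: add [Y → . d num D], [Y → . D D B], [Y → .]
No further items can be added.

I₀ = { [D → . Y -], [D' → . D], [Y → . D D B], [Y → . d num D], [Y → .] }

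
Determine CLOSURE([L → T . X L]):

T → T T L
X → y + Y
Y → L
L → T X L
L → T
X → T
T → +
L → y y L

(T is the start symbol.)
{ [L → T . X L], [T → . +], [T → . T T L], [X → . T], [X → . y + Y] }

Start with: [L → T . X L]
  [L → T . X L] has the dot before X: add [X → . y + Y], [X → . T]
  [X → . T] has the dot before T: add [T → . T T L], [T → . +]
No further items can be added.

CLOSURE = { [L → T . X L], [T → . +], [T → . T T L], [X → . T], [X → . y + Y] }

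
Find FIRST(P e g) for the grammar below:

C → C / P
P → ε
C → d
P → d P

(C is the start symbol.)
{ 'd', 'e' }

FIRST sets of the non-terminals involved (from the grammar, by fixed-point iteration):
  FIRST(P) = { 'd', ε }

To compute FIRST(P e g), process the symbols left to right:
Symbol P is a non-terminal. Add FIRST(P) \ {ε} = { 'd' }
P is nullable (ε ∈ FIRST(P)), continue to the next symbol.
Symbol e is a terminal. Add 'e' and stop.
FIRST(P e g) = { 'd', 'e' }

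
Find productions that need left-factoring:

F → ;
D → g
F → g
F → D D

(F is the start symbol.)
Left-factoring is needed when two productions for the same non-terminal
share a common prefix on the right-hand side.

Productions for F:
  F → ;
  F → g
  F → D D

No common prefixes found.

Answer: No, left-factoring is not needed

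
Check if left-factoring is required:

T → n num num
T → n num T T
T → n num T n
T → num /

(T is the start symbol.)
Yes, T has productions with common prefix 'n num'

Left-factoring is needed when two productions for the same non-terminal
share a common prefix on the right-hand side.

Productions for T:
  T → n num num
  T → n num T T
  T → n num T n
  T → num /

Found common prefix 'n num' in productions for T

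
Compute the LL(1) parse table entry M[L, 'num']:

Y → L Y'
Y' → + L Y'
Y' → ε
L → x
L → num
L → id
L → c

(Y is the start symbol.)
To find M[L, 'num'], we find productions for L where 'num' is in the predict set (PREDICT(N → α) = (FIRST(α) \ {ε}) ∪ (FOLLOW(N) if α ⇒* ε)).

L → x: PREDICT = { 'x' }
L → num: PREDICT = { 'num' }
  'num' is in predict set, so this production goes in M[L, 'num']
L → id: PREDICT = { 'id' }
L → c: PREDICT = { 'c' }

M[L, 'num'] = L → num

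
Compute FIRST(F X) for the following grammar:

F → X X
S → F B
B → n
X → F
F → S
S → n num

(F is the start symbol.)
FIRST sets of the non-terminals involved (from the grammar, by fixed-point iteration):
  FIRST(F) = { 'n' }

To compute FIRST(F X), process the symbols left to right:
Symbol F is a non-terminal. Add FIRST(F) \ {ε} = { 'n' }
F is not nullable (ε ∉ FIRST(F)), so stop here.
FIRST(F X) = { 'n' }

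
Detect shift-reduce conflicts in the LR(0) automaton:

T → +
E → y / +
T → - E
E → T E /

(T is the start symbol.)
A shift-reduce conflict occurs when an LR(0) state has both:
  - a complete (reduce) item [A → α .] (dot at the end), and
  - a shift item [B → β . c γ] (dot before a terminal).

Augment with T' → T and build the canonical LR(0) collection (I0 = CLOSURE({[T' → . T]}), then GOTO on every symbol after a dot until no new states appear). It has 11 states:
  I0: { [T → . +], [T → . - E], [T' → . T] }  — shift
  I1: { [T → + .] }  — reduce
  I2: { [E → . T E /], [E → . y / +], [T → - . E], [T → . +], [T → . - E] }  — shift
  I3: { [T' → T .] }  — accept
  I4: { [T → - E .] }  — reduce
  I5: { [E → . T E /], [E → . y / +], [E → T . E /], [T → . +], [T → . - E] }  — shift
  I6: { [E → y . / +] }  — shift
  I7: { [E → y / . +] }  — shift
  I8: { [E → y / + .] }  — reduce
  I9: { [E → T E . /] }  — shift
  I10: { [E → T E / .] }  — reduce

No state contains both a complete item and a shift item.

Answer: No shift-reduce conflicts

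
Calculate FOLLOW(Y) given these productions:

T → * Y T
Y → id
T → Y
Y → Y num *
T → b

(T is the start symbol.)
{ $, '*', 'b', 'id', 'num' }

To compute FOLLOW(Y), find every occurrence of Y on a right-hand side N → α Y β: add FIRST(β) \ {ε}, and if β is empty or nullable also add FOLLOW(N). Iterate to a fixed point.

In T → * Y T: Y is followed by T, add FIRST(T) \ {ε} = { '*', 'b', 'id' }
In T → Y: Y is at the end, add FOLLOW(T)
In Y → Y num *: Y is followed by num '*', add FIRST(num '*') \ {ε} = { 'num' }

The FOLLOW sets referred to above (computed the same way, to a fixed point):
  FOLLOW(T) = { $ }

Taking the union: FOLLOW(Y) = { $, '*', 'b', 'id', 'num' }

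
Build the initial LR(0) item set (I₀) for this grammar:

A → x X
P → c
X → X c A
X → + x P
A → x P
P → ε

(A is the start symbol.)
{ [A → . x P], [A → . x X], [A' → . A] }

First, augment the grammar with A' → A
I₀ = CLOSURE({ [A' → . A] }):
  [A' → . A] has the dot before A: add [A → . x X], [A → . x P]
No further items can be added.

I₀ = { [A → . x P], [A → . x X], [A' → . A] }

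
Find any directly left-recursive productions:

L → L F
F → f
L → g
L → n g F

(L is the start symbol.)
L → L F: LEFT RECURSIVE (starts with L)
F → f: starts with f
L → g: starts with g
L → n g F: starts with n

The grammar has direct left recursion on: L.

Answer: Yes, L is left-recursive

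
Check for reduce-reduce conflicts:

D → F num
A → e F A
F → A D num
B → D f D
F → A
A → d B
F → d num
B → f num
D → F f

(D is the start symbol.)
No reduce-reduce conflicts

A reduce-reduce conflict occurs when an LR(0) state has two complete items [A → α .] and [B → β .] — both call for a reduction, and with no lookahead the parser cannot choose between them.

Augment with D' → D and build the canonical LR(0) collection (I0 = CLOSURE({[D' → . D]}), then GOTO on every symbol after a dot until no new states appear). It has 20 states:
  I0: { [A → . d B], [A → . e F A], [D → . F f], [D → . F num], [D' → . D], [F → . A D num], [F → . A], [F → . d num] }  — shift
  I1: { [A → . d B], [A → . e F A], [D → . F f], [D → . F num], [F → . A D num], [F → . A], [F → . d num], [F → A . D num], [F → A .] }  — shift, reduce
  I2: { [D' → D .] }  — accept
  I3: { [D → F . f], [D → F . num] }  — shift
  I4: { [A → . d B], [A → . e F A], [A → d . B], [B → . D f D], [B → . f num], [D → . F f], [D → . F num], [F → . A D num], [F → . A], [F → . d num], [F → d . num] }  — shift
  I5: { [A → . d B], [A → . e F A], [A → e . F A], [F → . A D num], [F → . A], [F → . d num] }  — shift
  I6: { [A → . d B], [A → . e F A], [A → e F . A] }  — shift
  I7: { [A → e F A .] }  — reduce
  I8: { [A → . d B], [A → . e F A], [A → d . B], [B → . D f D], [B → . f num], [D → . F f], [D → . F num], [F → . A D num], [F → . A], [F → . d num] }  — shift
  I9: { [A → d B .] }  — reduce
  I10: { [B → D . f D] }  — shift
  I11: { [B → f . num] }  — shift
  I12: { [B → f num .] }  — reduce
  I13: { [A → . d B], [A → . e F A], [B → D f . D], [D → . F f], [D → . F num], [F → . A D num], [F → . A], [F → . d num] }  — shift
  I14: { [B → D f D .] }  — reduce
  I15: { [F → d num .] }  — reduce
  I16: { [D → F f .] }  — reduce
  I17: { [D → F num .] }  — reduce
  I18: { [F → A D . num] }  — shift
  I19: { [F → A D num .] }  — reduce

No state contains more than one complete item.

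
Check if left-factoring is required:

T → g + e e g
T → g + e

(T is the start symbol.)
Yes, T has productions with common prefix 'g + e'

Left-factoring is needed when two productions for the same non-terminal
share a common prefix on the right-hand side.

Productions for T:
  T → g + e e g
  T → g + e

Found common prefix 'g + e' in productions for T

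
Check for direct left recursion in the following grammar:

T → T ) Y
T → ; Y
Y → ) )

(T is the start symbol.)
Yes, T is left-recursive

T → T ) Y: LEFT RECURSIVE (starts with T)
T → ; Y: starts with ';'
Y → ) ): starts with ')'

The grammar has direct left recursion on: T.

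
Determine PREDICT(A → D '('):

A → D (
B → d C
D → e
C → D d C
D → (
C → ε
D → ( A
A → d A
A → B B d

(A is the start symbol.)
{ '(', 'e' }

PREDICT(A → D '(') = (FIRST(RHS) \ {ε}) ∪ (FOLLOW(A) if ε ∈ FIRST(RHS), i.e. RHS ⇒* ε)
FIRST(D) = { '(', 'e' }
FIRST(D '(') = { '(', 'e' }
ε ∉ FIRST(D '('), so FOLLOW(A) is not added.
PREDICT(A → D '(') = { '(', 'e' }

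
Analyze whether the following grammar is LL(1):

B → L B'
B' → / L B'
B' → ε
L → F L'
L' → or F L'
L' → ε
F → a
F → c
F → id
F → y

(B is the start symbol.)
Relevant sets:
  FOLLOW(B') = { $ }
  FOLLOW(L') = { $, '/' }

For B':
  PREDICT(B' → '/' L B') = { '/' }
  PREDICT(B' → ε) = { $ }
For L':
  PREDICT(L' → or F L') = { 'or' }
  PREDICT(L' → ε) = { $, '/' }
For F:
  PREDICT(F → a) = { 'a' }
  PREDICT(F → c) = { 'c' }
  PREDICT(F → id) = { 'id' }
  PREDICT(F → y) = { 'y' }
B, L have a single production, so nothing to check there.

All predict sets are disjoint. The grammar IS LL(1).

Answer: Yes, the grammar is LL(1).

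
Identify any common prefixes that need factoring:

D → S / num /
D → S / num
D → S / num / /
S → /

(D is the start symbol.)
Yes, D has productions with common prefix 'S / num'

Left-factoring is needed when two productions for the same non-terminal
share a common prefix on the right-hand side.

Productions for D:
  D → S / num /
  D → S / num
  D → S / num / /

Found common prefix 'S / num' in productions for D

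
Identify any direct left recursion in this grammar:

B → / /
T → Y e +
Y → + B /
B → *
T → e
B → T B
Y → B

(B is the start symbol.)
B → / /: starts with '/'
T → Y e +: starts with Y
Y → + B /: starts with '+'
B → *: starts with '*'
T → e: starts with e
B → T B: starts with T
Y → B: starts with B

No direct left recursion found.

Answer: No direct left recursion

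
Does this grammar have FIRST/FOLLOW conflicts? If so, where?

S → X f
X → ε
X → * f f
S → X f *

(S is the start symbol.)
No FIRST/FOLLOW conflicts.

A FIRST/FOLLOW conflict occurs when a non-terminal N has a nullable alternative N → β (β ⇒* ε) and another alternative N → α with FIRST(α) ∩ FOLLOW(N) ≠ ∅: on such a lookahead the parser cannot decide between expanding α and letting N vanish via β.

Nullable non-terminals: X.

X: nullable alternative(s) X → ε; FOLLOW(X) = { 'f' }
  X → ε: FIRST \ {ε} = { } — this is the only nullable alternative, skip
  X → * f f: FIRST \ {ε} = { '*' } — disjoint from FOLLOW(X)

S has no nullable alternative, so no FIRST/FOLLOW check is needed there.

No FIRST/FOLLOW conflicts found.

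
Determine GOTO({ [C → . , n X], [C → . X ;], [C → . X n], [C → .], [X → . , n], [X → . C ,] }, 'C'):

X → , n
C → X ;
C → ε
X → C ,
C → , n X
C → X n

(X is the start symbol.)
GOTO(I, 'C') = CLOSURE({ [A → αX.β] : [A → α.Xβ] ∈ I, X = 'C' })

Items with dot before 'C', with the dot advanced:
  [X → . C ,] → [X → C . ,]
Closure adds nothing (no advanced item has the dot before a non-terminal).

GOTO = { [X → C . ,] }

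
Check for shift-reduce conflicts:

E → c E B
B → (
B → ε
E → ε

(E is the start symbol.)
Yes — I0: [E → .] vs [E → . c E B]; I2: [E → .] vs [E → . c E B]; I3: [B → .] vs [B → . (]

Augment with E' → E and build the canonical LR(0) collection (I0 = CLOSURE({[E' → . E]}), then GOTO on every symbol after a dot until no new states appear). It has 6 states:
  I0: { [E → . c E B], [E → .], [E' → . E] }  — shift, reduce
  I1: { [E' → E .] }  — accept
  I2: { [E → . c E B], [E → .], [E → c . E B] }  — shift, reduce
  I3: { [B → . (], [B → .], [E → c E . B] }  — shift, reduce
  I4: { [B → ( .] }  — reduce
  I5: { [E → c E B .] }  — reduce

I0 contains reduce item [E → .] and shift item [E → . c E B] — shift-reduce conflict.
I2 contains reduce item [E → .] and shift item [E → . c E B] — shift-reduce conflict.
I3 contains reduce item [B → .] and shift item [B → . (] — shift-reduce conflict.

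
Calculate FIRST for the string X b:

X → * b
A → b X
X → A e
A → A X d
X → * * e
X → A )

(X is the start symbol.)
FIRST sets of the non-terminals involved (from the grammar, by fixed-point iteration):
  FIRST(X) = { '*', 'b' }

To compute FIRST(X b), process the symbols left to right:
Symbol X is a non-terminal. Add FIRST(X) \ {ε} = { '*', 'b' }
X is not nullable (ε ∉ FIRST(X)), so stop here.
FIRST(X b) = { '*', 'b' }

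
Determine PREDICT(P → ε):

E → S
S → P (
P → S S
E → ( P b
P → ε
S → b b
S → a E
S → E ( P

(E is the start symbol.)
PREDICT(P → ε) = (FIRST(RHS) \ {ε}) ∪ (FOLLOW(P) if ε ∈ FIRST(RHS), i.e. RHS ⇒* ε)
The right-hand side is ε (FIRST(ε) = { ε }), so the predict set is FOLLOW(P) = { $, '(', 'a', 'b' }
PREDICT(P → ε) = { $, '(', 'a', 'b' }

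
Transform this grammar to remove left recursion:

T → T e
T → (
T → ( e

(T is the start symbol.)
T → ( T'
T → ( e T'
T' → e T'
T' → ε

T is directly left-recursive. The standard transformation for
  A → A α₁ | ... | A α_m | β₁ | ... | β_n
is
  A  → β₁ A' | ... | β_n A'
  A' → α₁ A' | ... | α_m A' | ε

T → ( becomes T → ( T'
T → ( e becomes T → ( e T'
T → T e becomes T' → e T'
Add T' → ε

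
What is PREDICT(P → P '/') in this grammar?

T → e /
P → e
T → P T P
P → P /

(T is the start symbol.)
PREDICT(P → P '/') = (FIRST(RHS) \ {ε}) ∪ (FOLLOW(P) if ε ∈ FIRST(RHS), i.e. RHS ⇒* ε)
FIRST(P) = { 'e' }
FIRST(P '/') = { 'e' }
ε ∉ FIRST(P '/'), so FOLLOW(P) is not added.
PREDICT(P → P '/') = { 'e' }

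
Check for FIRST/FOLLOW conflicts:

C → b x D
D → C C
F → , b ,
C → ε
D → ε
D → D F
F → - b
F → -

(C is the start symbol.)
Yes. C → b x D with FOLLOW(C) on { 'b' }; D → C C with FOLLOW(D) on { 'b' }; D → D F with FOLLOW(D) on { ',', '-', 'b' }

A FIRST/FOLLOW conflict occurs when a non-terminal N has a nullable alternative N → β (β ⇒* ε) and another alternative N → α with FIRST(α) ∩ FOLLOW(N) ≠ ∅: on such a lookahead the parser cannot decide between expanding α and letting N vanish via β.

Nullable non-terminals: C, D.
FIRST sets used below: FIRST(C) = { 'b', ε }, FIRST(D) = { ',', '-', 'b', ε }, FIRST(F) = { ',', '-' }

C: nullable alternative(s) C → ε; FOLLOW(C) = { $, ',', '-', 'b' }
  C → b x D: FIRST \ {ε} = { 'b' } — overlaps FOLLOW(C) on { 'b' }: CONFLICT
  C → ε: FIRST \ {ε} = { } — this is the only nullable alternative, skip

D: nullable alternative(s) D → C C, D → ε; FOLLOW(D) = { $, ',', '-', 'b' }
  D → C C: FIRST \ {ε} = { 'b' } — overlaps FOLLOW(D) on { 'b' }: CONFLICT
  D → ε: FIRST \ {ε} = { } — disjoint from FOLLOW(D)
  D → D F: FIRST \ {ε} = { ',', '-', 'b' } — overlaps FOLLOW(D) on { ',', '-', 'b' }: CONFLICT

F has no nullable alternative, so no FIRST/FOLLOW check is needed there.

So the grammar has 3 FIRST/FOLLOW conflicts (marked CONFLICT above).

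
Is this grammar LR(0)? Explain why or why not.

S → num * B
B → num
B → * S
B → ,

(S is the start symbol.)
Yes, the grammar is LR(0)

Augment with S' → S and build the canonical LR(0) collection (I0 = CLOSURE({[S' → . S]}), then GOTO on every symbol after a dot until no new states appear). It has 9 states:
  I0: { [S → . num * B], [S' → . S] }  — shift
  I1: { [S' → S .] }  — accept
  I2: { [S → num . * B] }  — shift
  I3: { [B → . * S], [B → . ,], [B → . num], [S → num * . B] }  — shift
  I4: { [B → * . S], [S → . num * B] }  — shift
  I5: { [B → , .] }  — reduce
  I6: { [S → num * B .] }  — reduce
  I7: { [B → num .] }  — reduce
  I8: { [B → * S .] }  — reduce

Every state is either a pure shift/goto state or contains exactly one complete item and nothing to shift — no conflicts. The grammar is LR(0).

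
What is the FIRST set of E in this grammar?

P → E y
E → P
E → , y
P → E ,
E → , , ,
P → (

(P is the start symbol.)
{ '(', ',' }

To compute FIRST(E), examine every production with E on the left-hand side, reading each right-hand side left to right until a non-nullable symbol is reached.

FIRST sets of the other non-terminals involved (by the same procedure, iterated to a fixed point):
  FIRST(P) = { '(', ',' }

From E → P:
  - P is a non-terminal: add FIRST(P) \ {ε} = { '(', ',' }
    P is not nullable, so stop
From E → , y:
  - ',' is a terminal: add ',' and stop
From E → , , ,:
  - ',' is a terminal: add ',' and stop

Collecting: FIRST(E) = { '(', ',' }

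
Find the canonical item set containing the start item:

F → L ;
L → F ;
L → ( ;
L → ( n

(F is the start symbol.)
First, augment the grammar with F' → F
I₀ = CLOSURE({ [F' → . F] }):
  [F' → . F] has the dot before F: add [F → . L ;]
  [F → . L ;] has the dot before L: add [L → . F ;], [L → . ( ;], [L → . ( n]
No further items can be added.

I₀ = { [F → . L ;], [F' → . F], [L → . ( ;], [L → . ( n], [L → . F ;] }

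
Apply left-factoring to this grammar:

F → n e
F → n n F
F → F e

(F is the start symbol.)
F → n F'
F' → e
F' → n F
F → F e

Left-factoring transforms A → αβ₁ | αβ₂ into A → αA' and A' → β₁ | β₂
(α is the longest common prefix among the alternatives). Repeat until
no nonterminal has two alternatives with a common prefix.

Round 1: F has alternatives sharing prefix 'n'. Introduce F': F → n F'
  Add: F' → e
  Add: F' → n F

No remaining common prefixes — done.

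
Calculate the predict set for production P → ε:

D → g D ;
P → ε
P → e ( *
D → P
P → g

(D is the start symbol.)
{ $, ';' }

PREDICT(P → ε) = (FIRST(RHS) \ {ε}) ∪ (FOLLOW(P) if ε ∈ FIRST(RHS), i.e. RHS ⇒* ε)
The right-hand side is ε (FIRST(ε) = { ε }), so the predict set is FOLLOW(P) = { $, ';' }
PREDICT(P → ε) = { $, ';' }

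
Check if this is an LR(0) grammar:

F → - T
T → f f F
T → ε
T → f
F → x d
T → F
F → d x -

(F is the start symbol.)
A grammar is LR(0) if no state in the canonical LR(0) collection has:
  - both a shift item (dot before a terminal) and a complete item (shift-reduce conflict), or
  - two or more complete items (reduce-reduce conflict; the accept item [F' → F .] counts as a complete item here).

Augment with F' → F and build the canonical LR(0) collection (I0 = CLOSURE({[F' → . F]}), then GOTO on every symbol after a dot until no new states appear). It has 13 states:
  I0: { [F → . - T], [F → . d x -], [F → . x d], [F' → . F] }  — shift
  I1: { [F → - . T], [F → . - T], [F → . d x -], [F → . x d], [T → . F], [T → . f f F], [T → . f], [T → .] }  — shift, reduce
  I2: { [F' → F .] }  — accept
  I3: { [F → d . x -] }  — shift
  I4: { [F → x . d] }  — shift
  I5: { [F → x d .] }  — reduce
  I6: { [F → d x . -] }  — shift
  I7: { [F → d x - .] }  — reduce
  I8: { [T → F .] }  — reduce
  I9: { [F → - T .] }  — reduce
  I10: { [T → f . f F], [T → f .] }  — shift, reduce
  I11: { [F → . - T], [F → . d x -], [F → . x d], [T → f f . F] }  — shift
  I12: { [T → f f F .] }  — reduce

Conflict in state I1:
  Shift-reduce conflict between [T → .] and [F → . - T]
So the grammar is NOT LR(0).

Answer: No. Shift-reduce conflict between [T → .] and [F → . - T]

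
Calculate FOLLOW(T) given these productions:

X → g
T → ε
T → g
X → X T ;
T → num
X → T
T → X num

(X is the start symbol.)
{ $, ';', 'g', 'num' }

To compute FOLLOW(T), find every occurrence of T on a right-hand side N → α T β: add FIRST(β) \ {ε}, and if β is empty or nullable also add FOLLOW(N). Iterate to a fixed point.

In X → X T ;: T is followed by ';', add FIRST(';') \ {ε} = { ';' }
In X → T: T is at the end, add FOLLOW(X)

The FOLLOW sets referred to above (computed the same way, to a fixed point):
  FOLLOW(X) = { $, ';', 'g', 'num' }

Taking the union: FOLLOW(T) = { $, ';', 'g', 'num' }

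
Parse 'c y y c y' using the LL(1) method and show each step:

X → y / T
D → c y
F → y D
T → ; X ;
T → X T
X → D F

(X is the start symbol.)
LL(1) parsing maintains a stack (initially the start symbol over $) and the input. At each step: if the stack top is a terminal, match it against the current input token; if it is a non-terminal N, replace it with the RHS of M[N, lookahead] (the unique production whose predict set contains the lookahead).

Stack is shown with the top on the left.

Stack    Input        Action
----------------------------
X $      c y y c y $  output X → D F
D F $    c y y c y $  output D → c y
c y F $  c y y c y $  match 'c'
y F $    y y c y $    match 'y'
F $      y c y $      output F → y D
y D $    y c y $      match 'y'
D $      c y $        output D → c y
c y $    c y $        match 'c'
y $      y $          match 'y'
$        $            accept

The string is accepted.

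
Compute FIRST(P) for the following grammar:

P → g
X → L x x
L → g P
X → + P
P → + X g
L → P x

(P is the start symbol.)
To compute FIRST(P), examine every production with P on the left-hand side, reading each right-hand side left to right until a non-nullable symbol is reached.

From P → g:
  - g is a terminal: add 'g' and stop
From P → + X g:
  - '+' is a terminal: add '+' and stop

Collecting: FIRST(P) = { '+', 'g' }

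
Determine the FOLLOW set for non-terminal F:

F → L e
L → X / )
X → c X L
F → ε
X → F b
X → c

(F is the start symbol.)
{ $, 'b' }

F is the start symbol, so $ ∈ FOLLOW(F).
In X → F b: F is followed by b, add FIRST(b) \ {ε} = { 'b' }

Taking the union: FOLLOW(F) = { $, 'b' }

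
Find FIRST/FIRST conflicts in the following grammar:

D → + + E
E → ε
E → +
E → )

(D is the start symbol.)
Productions for E:
  E → ε: FIRST = { ε }
  E → +: FIRST = { '+' }
  E → ): FIRST = { ')' }
D has only one production, so no FIRST/FIRST conflict is possible there.

All alternatives of each non-terminal have pairwise disjoint FIRST sets.

Answer: No FIRST/FIRST conflicts.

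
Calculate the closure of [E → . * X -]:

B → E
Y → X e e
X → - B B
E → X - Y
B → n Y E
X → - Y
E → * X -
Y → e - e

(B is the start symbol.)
Start with: [E → . * X -]
The dot precedes the terminal '*', so nothing is added.

CLOSURE = { [E → . * X -] }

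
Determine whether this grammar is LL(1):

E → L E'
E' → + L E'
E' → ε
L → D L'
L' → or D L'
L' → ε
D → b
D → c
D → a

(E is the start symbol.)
Relevant sets:
  FOLLOW(E') = { $ }
  FOLLOW(L') = { $, '+' }

For E':
  PREDICT(E' → '+' L E') = { '+' }
  PREDICT(E' → ε) = { $ }
For L':
  PREDICT(L' → or D L') = { 'or' }
  PREDICT(L' → ε) = { $, '+' }
For D:
  PREDICT(D → b) = { 'b' }
  PREDICT(D → c) = { 'c' }
  PREDICT(D → a) = { 'a' }
E, L have a single production, so nothing to check there.

All predict sets are disjoint. The grammar IS LL(1).

Answer: Yes, the grammar is LL(1).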